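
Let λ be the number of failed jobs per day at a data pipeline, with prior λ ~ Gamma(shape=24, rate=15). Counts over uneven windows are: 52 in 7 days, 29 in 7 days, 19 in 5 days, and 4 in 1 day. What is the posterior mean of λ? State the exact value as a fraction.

Total count: 52 + 29 + 19 + 4 = 104.
Total exposure: 7 + 7 + 5 + 1 = 20 days.
Gamma(α, β) with Poisson data over total exposure Σt gives posterior Gamma(α+Σx, β+Σt) = Gamma(128, 35).
Posterior mean = α'/β' = 128/35.

128/35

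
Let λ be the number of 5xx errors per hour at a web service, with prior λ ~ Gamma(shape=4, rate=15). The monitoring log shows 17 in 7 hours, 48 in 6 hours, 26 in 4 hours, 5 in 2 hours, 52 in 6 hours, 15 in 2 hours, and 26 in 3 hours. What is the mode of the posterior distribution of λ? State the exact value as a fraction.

64/15

Total count: 17 + 48 + 26 + 5 + 52 + 15 + 26 = 189.
Total exposure: 7 + 6 + 4 + 2 + 6 + 2 + 3 = 30 hours.
By Gamma–Poisson conjugacy, the posterior is Gamma(α + Σx, β + Σt) = Gamma(4 + 189, 15 + 30) = Gamma(193, 45).
Posterior mode = (α'−1)/β' = 192/45 = 64/15.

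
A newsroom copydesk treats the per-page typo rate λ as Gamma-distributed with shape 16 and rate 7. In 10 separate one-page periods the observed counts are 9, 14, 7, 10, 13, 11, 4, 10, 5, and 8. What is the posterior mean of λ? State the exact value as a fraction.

Total count: 9 + 14 + 7 + 10 + 13 + 11 + 4 + 10 + 5 + 8 = 91.
Total exposure: 10 pages.
By Gamma–Poisson conjugacy, the posterior is Gamma(α + Σx, β + Σt) = Gamma(16 + 91, 7 + 10) = Gamma(107, 17).
Posterior mean = α'/β' = 107/17.

107/17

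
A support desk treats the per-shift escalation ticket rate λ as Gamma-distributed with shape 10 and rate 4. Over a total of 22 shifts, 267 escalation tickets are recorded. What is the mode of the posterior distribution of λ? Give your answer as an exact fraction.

138/13

Total count 267 over total exposure 22 shifts.
Gamma(α, β) with Poisson data over total exposure Σt gives posterior Gamma(α+Σx, β+Σt) = Gamma(277, 26).
Posterior mode = (α'−1)/β' = 276/26 = 138/13.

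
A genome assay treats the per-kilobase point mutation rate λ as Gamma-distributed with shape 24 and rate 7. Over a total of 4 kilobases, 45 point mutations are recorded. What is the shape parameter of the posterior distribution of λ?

69

Total count 45 over total exposure 4 kilobases.
By Gamma–Poisson conjugacy, the posterior is Gamma(α + Σx, β + Σt) = Gamma(24 + 45, 7 + 4) = Gamma(69, 11).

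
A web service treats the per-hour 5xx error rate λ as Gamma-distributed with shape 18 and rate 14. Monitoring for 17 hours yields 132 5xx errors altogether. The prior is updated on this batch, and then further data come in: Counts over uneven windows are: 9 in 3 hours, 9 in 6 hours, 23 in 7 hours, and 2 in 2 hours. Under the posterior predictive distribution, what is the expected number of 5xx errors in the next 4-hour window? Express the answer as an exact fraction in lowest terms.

Total count 132 over total exposure 17 hours.
After the first batch: Gamma(18 + 132, 14 + 17) = Gamma(150, 31).
Total count: 9 + 9 + 23 + 2 = 43.
Total exposure: 3 + 6 + 7 + 2 = 18 hours.
After the second batch: Gamma(150 + 43, 31 + 18) = Gamma(193, 49).
Predictive mean over a 4-hour window = T·E[λ|data] = 4·193/49 = 772/49.

772/49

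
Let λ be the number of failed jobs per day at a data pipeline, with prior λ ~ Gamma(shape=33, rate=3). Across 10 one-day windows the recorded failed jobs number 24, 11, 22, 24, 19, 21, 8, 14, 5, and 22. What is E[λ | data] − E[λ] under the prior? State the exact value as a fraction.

60/13

Total count: 24 + 11 + 22 + 24 + 19 + 21 + 8 + 14 + 5 + 22 = 170.
Total exposure: 10 days.
Gamma(α, β) with Poisson data over total exposure Σt gives posterior Gamma(α+Σx, β+Σt) = Gamma(203, 13).
Posterior mean = 203/13 = 203/13; prior mean = 33/3 = 11. Difference = 203/13 − 11 = 60/13.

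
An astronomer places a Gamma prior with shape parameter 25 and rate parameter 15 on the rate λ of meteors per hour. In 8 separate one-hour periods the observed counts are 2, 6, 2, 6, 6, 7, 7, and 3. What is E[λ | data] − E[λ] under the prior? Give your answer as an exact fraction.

77/69

Total count: 2 + 6 + 2 + 6 + 6 + 7 + 7 + 3 = 39.
Total exposure: 8 hours.
Conjugate update: add total count to the shape and total exposure to the rate, giving Gamma(64, 23).
Posterior mean = 64/23 = 64/23; prior mean = 25/15 = 5/3. Difference = 64/23 − 5/3 = 77/69.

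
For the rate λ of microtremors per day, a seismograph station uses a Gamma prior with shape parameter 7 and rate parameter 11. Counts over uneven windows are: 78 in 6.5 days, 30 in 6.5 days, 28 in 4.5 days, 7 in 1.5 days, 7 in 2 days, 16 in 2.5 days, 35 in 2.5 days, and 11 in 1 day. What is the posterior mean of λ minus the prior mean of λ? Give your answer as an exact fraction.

2143/418

Total count: 78 + 30 + 28 + 7 + 7 + 16 + 35 + 11 = 212.
Total exposure: 6.5 + 6.5 + 4.5 + 1.5 + 2 + 2.5 + 2.5 + 1 = 27 days.
Posterior: α' = 7 + 212 = 219, β' = 11 + 27 = 38.
Posterior mean = 219/38 = 219/38; prior mean = 7/11 = 7/11. Difference = 219/38 − 7/11 = 2143/418.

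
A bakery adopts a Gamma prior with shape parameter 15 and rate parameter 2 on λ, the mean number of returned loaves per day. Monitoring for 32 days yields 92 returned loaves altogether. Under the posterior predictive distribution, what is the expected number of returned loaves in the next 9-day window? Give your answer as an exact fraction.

Total count 92 over total exposure 32 days.
Gamma(α, β) with Poisson data over total exposure Σt gives posterior Gamma(α+Σx, β+Σt) = Gamma(107, 34).
Predictive mean over a 9-day window = T·E[λ|data] = 9·107/34 = 963/34.

963/34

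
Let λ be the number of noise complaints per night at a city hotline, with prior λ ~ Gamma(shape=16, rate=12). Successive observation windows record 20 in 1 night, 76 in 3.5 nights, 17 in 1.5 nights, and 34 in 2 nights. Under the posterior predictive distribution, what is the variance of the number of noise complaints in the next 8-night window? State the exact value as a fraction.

Total count: 20 + 76 + 17 + 34 = 147.
Total exposure: 1 + 3.5 + 1.5 + 2 = 8 nights.
Gamma(α, β) with Poisson data over total exposure Σt gives posterior Gamma(α+Σx, β+Σt) = Gamma(163, 20).
The posterior predictive for a window of length T is Negative Binomial with variance T·α'·(β'+T)/β'² = 8·163·28/400 = 2282/25.

2282/25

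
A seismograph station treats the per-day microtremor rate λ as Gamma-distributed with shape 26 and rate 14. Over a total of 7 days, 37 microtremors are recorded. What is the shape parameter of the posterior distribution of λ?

Total count 37 over total exposure 7 days.
Conjugate update: add total count to the shape and total exposure to the rate, giving Gamma(63, 21).

63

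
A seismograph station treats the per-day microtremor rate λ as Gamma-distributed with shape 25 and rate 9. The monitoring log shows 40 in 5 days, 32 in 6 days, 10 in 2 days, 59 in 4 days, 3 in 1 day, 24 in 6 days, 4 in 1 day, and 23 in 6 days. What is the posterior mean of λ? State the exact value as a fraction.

11/2

Total count: 40 + 32 + 10 + 59 + 3 + 24 + 4 + 23 = 195.
Total exposure: 5 + 6 + 2 + 4 + 1 + 6 + 1 + 6 = 31 days.
Posterior: α' = 25 + 195 = 220, β' = 9 + 31 = 40.
Posterior mean = α'/β' = 220/40 = 11/2.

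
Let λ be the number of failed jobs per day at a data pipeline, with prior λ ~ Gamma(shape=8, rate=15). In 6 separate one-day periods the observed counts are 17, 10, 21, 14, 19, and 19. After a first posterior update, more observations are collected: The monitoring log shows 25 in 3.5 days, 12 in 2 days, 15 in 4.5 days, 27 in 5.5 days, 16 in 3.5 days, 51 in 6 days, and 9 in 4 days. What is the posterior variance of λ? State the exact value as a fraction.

263/2500

Total count: 17 + 10 + 21 + 14 + 19 + 19 = 100.
Total exposure: 6 days.
After the first batch: Gamma(8 + 100, 15 + 6) = Gamma(108, 21).
Total count: 25 + 12 + 15 + 27 + 16 + 51 + 9 = 155.
Total exposure: 3.5 + 2 + 4.5 + 5.5 + 3.5 + 6 + 4 = 29 days.
After the second batch: Gamma(108 + 155, 21 + 29) = Gamma(263, 50).
Posterior variance = α'/β'² = 263/2500.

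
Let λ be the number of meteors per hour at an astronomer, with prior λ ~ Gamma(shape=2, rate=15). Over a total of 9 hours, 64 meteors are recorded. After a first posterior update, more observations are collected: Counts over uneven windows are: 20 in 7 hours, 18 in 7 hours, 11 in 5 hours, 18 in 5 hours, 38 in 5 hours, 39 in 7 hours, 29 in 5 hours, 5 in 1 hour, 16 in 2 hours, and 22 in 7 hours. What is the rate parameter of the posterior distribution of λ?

Total count 64 over total exposure 9 hours.
After the first batch: Gamma(2 + 64, 15 + 9) = Gamma(66, 24).
Total count: 20 + 18 + 11 + 18 + 38 + 39 + 29 + 5 + 16 + 22 = 216.
Total exposure: 7 + 7 + 5 + 5 + 5 + 7 + 5 + 1 + 2 + 7 = 51 hours.
After the second batch: Gamma(66 + 216, 24 + 51) = Gamma(282, 75).

75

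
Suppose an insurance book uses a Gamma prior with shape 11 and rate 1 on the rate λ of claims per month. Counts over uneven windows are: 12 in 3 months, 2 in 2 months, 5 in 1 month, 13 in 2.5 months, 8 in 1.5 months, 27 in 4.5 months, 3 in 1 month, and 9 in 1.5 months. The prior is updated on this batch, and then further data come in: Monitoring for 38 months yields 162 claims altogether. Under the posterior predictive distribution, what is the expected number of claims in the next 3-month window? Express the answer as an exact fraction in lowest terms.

27/2

Total count: 12 + 2 + 5 + 13 + 8 + 27 + 3 + 9 = 79.
Total exposure: 3 + 2 + 1 + 2.5 + 1.5 + 4.5 + 1 + 1.5 = 17 months.
After the first batch: Gamma(11 + 79, 1 + 17) = Gamma(90, 18).
Total count 162 over total exposure 38 months.
After the second batch: Gamma(90 + 162, 18 + 38) = Gamma(252, 56).
Predictive mean over a 3-month window = T·E[λ|data] = 3·252/56 = 27/2.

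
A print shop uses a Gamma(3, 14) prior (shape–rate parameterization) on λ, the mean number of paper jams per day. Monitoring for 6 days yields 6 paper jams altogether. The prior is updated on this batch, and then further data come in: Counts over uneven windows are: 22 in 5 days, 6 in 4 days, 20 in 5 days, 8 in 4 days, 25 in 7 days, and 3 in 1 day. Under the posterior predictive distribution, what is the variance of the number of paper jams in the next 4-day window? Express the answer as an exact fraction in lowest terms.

Total count 6 over total exposure 6 days.
After the first batch: Gamma(3 + 6, 14 + 6) = Gamma(9, 20).
Total count: 22 + 6 + 20 + 8 + 25 + 3 = 84.
Total exposure: 5 + 4 + 5 + 4 + 7 + 1 = 26 days.
After the second batch: Gamma(9 + 84, 20 + 26) = Gamma(93, 46).
The posterior predictive for a window of length T is Negative Binomial with variance T·α'·(β'+T)/β'² = 4·93·50/2116 = 4650/529.

4650/529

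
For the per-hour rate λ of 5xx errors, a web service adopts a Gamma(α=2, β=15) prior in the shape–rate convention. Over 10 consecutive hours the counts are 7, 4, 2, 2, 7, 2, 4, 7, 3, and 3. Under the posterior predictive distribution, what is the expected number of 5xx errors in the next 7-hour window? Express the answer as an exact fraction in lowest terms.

Total count: 7 + 4 + 2 + 2 + 7 + 2 + 4 + 7 + 3 + 3 = 41.
Total exposure: 10 hours.
Conjugate update: add total count to the shape and total exposure to the rate, giving Gamma(43, 25).
Predictive mean over a 7-hour window = T·E[λ|data] = 7·43/25 = 301/25.

301/25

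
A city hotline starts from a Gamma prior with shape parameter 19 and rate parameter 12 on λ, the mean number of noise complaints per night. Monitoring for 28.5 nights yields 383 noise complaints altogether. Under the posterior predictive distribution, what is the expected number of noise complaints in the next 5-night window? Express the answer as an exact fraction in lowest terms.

Total count 383 over total exposure 28.5 nights.
By Gamma–Poisson conjugacy, the posterior is Gamma(α + Σx, β + Σt) = Gamma(19 + 383, 12 + 28.5) = Gamma(402, 81/2).
Predictive mean over a 5-night window = T·E[λ|data] = 5·402/(81/2) = 1340/27.

1340/27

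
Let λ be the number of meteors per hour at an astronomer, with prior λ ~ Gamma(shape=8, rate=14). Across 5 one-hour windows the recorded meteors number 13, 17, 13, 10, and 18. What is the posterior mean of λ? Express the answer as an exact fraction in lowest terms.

79/19

Total count: 13 + 17 + 13 + 10 + 18 = 71.
Total exposure: 5 hours.
By Gamma–Poisson conjugacy, the posterior is Gamma(α + Σx, β + Σt) = Gamma(8 + 71, 14 + 5) = Gamma(79, 19).
Posterior mean = α'/β' = 79/19.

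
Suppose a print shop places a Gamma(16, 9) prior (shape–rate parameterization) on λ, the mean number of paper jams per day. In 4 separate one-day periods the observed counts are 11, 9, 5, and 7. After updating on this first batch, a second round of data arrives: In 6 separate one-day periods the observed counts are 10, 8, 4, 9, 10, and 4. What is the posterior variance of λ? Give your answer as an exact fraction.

93/361

Total count: 11 + 9 + 5 + 7 = 32.
Total exposure: 4 days.
After the first batch: Gamma(16 + 32, 9 + 4) = Gamma(48, 13).
Total count: 10 + 8 + 4 + 9 + 10 + 4 = 45.
Total exposure: 6 days.
After the second batch: Gamma(48 + 45, 13 + 6) = Gamma(93, 19).
Posterior variance = α'/β'² = 93/361.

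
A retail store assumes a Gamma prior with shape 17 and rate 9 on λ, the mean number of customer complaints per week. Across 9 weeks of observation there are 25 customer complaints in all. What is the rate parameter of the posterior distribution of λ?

18

Total count 25 over total exposure 9 weeks.
Gamma(α, β) with Poisson data over total exposure Σt gives posterior Gamma(α+Σx, β+Σt) = Gamma(42, 18).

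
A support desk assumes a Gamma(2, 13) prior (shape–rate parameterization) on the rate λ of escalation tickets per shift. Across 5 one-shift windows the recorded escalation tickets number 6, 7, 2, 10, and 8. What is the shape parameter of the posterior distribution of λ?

35

Total count: 6 + 7 + 2 + 10 + 8 = 33.
Total exposure: 5 shifts.
The Gamma prior is conjugate for the Poisson rate, so λ | data ~ Gamma(2+33, 13+5) = Gamma(35, 18).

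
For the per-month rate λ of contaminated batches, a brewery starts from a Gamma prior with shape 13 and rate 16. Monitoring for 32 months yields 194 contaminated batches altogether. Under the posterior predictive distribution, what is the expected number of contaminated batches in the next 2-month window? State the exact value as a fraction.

69/8

Total count 194 over total exposure 32 months.
Posterior: α' = 13 + 194 = 207, β' = 16 + 32 = 48.
Predictive mean over a 2-month window = T·E[λ|data] = 2·207/48 = 69/8.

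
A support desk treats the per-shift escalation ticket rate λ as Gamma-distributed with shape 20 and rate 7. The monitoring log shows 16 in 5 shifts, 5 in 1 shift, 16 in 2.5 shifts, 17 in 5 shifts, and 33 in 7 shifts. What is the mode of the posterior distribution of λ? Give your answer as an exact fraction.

Total count: 16 + 5 + 16 + 17 + 33 = 87.
Total exposure: 5 + 1 + 2.5 + 5 + 7 = 20.5 shifts.
Gamma(α, β) with Poisson data over total exposure Σt gives posterior Gamma(α+Σx, β+Σt) = Gamma(107, 55/2).
Posterior mode = (α'−1)/β' = 106/(55/2) = 212/55.

212/55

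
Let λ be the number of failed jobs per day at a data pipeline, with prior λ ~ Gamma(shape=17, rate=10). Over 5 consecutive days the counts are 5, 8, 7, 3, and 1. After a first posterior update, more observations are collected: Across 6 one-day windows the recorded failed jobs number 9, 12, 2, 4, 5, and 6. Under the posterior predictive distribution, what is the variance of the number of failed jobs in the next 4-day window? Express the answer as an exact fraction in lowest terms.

7900/441

Total count: 5 + 8 + 7 + 3 + 1 = 24.
Total exposure: 5 days.
After the first batch: Gamma(17 + 24, 10 + 5) = Gamma(41, 15).
Total count: 9 + 12 + 2 + 4 + 5 + 6 = 38.
Total exposure: 6 days.
After the second batch: Gamma(41 + 38, 15 + 6) = Gamma(79, 21).
The posterior predictive for a window of length T is Negative Binomial with variance T·α'·(β'+T)/β'² = 4·79·25/441 = 7900/441.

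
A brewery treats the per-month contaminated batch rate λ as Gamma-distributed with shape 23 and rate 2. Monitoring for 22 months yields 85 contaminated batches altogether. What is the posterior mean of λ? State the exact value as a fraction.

9/2

Total count 85 over total exposure 22 months.
Gamma(α, β) with Poisson data over total exposure Σt gives posterior Gamma(α+Σx, β+Σt) = Gamma(108, 24).
Posterior mean = α'/β' = 108/24 = 9/2.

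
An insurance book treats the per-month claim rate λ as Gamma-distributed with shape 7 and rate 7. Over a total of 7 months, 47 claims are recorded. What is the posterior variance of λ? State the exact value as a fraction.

Total count 47 over total exposure 7 months.
Posterior: α' = 7 + 47 = 54, β' = 7 + 7 = 14.
Posterior variance = α'/β'² = 54/196 = 27/98.

27/98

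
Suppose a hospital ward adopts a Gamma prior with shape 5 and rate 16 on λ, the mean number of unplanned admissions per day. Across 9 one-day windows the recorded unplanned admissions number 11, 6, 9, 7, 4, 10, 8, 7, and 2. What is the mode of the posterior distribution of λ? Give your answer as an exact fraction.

Total count: 11 + 6 + 9 + 7 + 4 + 10 + 8 + 7 + 2 = 64.
Total exposure: 9 days.
The Gamma prior is conjugate for the Poisson rate, so λ | data ~ Gamma(5+64, 16+9) = Gamma(69, 25).
Posterior mode = (α'−1)/β' = 68/25.

68/25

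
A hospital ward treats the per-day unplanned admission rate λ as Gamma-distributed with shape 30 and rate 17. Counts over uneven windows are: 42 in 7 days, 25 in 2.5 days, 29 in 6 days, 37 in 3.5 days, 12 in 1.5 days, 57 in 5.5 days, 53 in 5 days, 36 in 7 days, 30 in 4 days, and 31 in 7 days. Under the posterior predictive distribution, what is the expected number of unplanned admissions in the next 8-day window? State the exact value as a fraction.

1528/33

Total count: 42 + 25 + 29 + 37 + 12 + 57 + 53 + 36 + 30 + 31 = 352.
Total exposure: 7 + 2.5 + 6 + 3.5 + 1.5 + 5.5 + 5 + 7 + 4 + 7 = 49 days.
Conjugate update: add total count to the shape and total exposure to the rate, giving Gamma(382, 66).
Predictive mean over an 8-day window = T·E[λ|data] = 8·382/66 = 1528/33.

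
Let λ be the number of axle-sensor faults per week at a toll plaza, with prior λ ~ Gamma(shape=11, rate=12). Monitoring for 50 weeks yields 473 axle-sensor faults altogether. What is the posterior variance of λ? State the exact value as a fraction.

Total count 473 over total exposure 50 weeks.
By Gamma–Poisson conjugacy, the posterior is Gamma(α + Σx, β + Σt) = Gamma(11 + 473, 12 + 50) = Gamma(484, 62).
Posterior variance = α'/β'² = 484/3844 = 121/961.

121/961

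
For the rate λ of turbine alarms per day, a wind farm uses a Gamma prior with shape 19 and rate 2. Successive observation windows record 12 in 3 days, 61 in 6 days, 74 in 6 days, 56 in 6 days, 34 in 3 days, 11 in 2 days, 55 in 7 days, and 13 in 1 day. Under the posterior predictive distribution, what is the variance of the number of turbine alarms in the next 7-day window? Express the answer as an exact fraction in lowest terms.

100835/1296

Total count: 12 + 61 + 74 + 56 + 34 + 11 + 55 + 13 = 316.
Total exposure: 3 + 6 + 6 + 6 + 3 + 2 + 7 + 1 = 34 days.
By Gamma–Poisson conjugacy, the posterior is Gamma(α + Σx, β + Σt) = Gamma(19 + 316, 2 + 34) = Gamma(335, 36).
The posterior predictive for a window of length T is Negative Binomial with variance T·α'·(β'+T)/β'² = 7·335·43/1296 = 100835/1296.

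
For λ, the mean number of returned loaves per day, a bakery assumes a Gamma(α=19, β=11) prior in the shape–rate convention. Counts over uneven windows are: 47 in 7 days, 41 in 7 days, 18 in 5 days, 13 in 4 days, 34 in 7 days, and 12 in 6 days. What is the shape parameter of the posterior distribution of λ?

Total count: 47 + 41 + 18 + 13 + 34 + 12 = 165.
Total exposure: 7 + 7 + 5 + 4 + 7 + 6 = 36 days.
Gamma(α, β) with Poisson data over total exposure Σt gives posterior Gamma(α+Σx, β+Σt) = Gamma(184, 47).

184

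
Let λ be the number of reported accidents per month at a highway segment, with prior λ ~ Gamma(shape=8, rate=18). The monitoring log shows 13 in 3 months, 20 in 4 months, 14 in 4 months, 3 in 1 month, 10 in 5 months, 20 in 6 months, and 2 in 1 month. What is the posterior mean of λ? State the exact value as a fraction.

15/7

Total count: 13 + 20 + 14 + 3 + 10 + 20 + 2 = 82.
Total exposure: 3 + 4 + 4 + 1 + 5 + 6 + 1 = 24 months.
The Gamma prior is conjugate for the Poisson rate, so λ | data ~ Gamma(8+82, 18+24) = Gamma(90, 42).
Posterior mean = α'/β' = 90/42 = 15/7.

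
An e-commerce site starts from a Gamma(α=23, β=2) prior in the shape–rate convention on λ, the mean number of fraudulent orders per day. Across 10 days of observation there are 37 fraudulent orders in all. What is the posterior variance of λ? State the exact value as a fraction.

Total count 37 over total exposure 10 days.
Conjugate update: add total count to the shape and total exposure to the rate, giving Gamma(60, 12).
Posterior variance = α'/β'² = 60/144 = 5/12.

5/12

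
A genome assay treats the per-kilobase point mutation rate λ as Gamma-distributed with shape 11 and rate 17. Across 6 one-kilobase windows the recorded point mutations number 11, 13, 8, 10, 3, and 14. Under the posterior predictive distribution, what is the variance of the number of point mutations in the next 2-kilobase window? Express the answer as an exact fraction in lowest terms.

3500/529

Total count: 11 + 13 + 8 + 10 + 3 + 14 = 59.
Total exposure: 6 kilobases.
Gamma(α, β) with Poisson data over total exposure Σt gives posterior Gamma(α+Σx, β+Σt) = Gamma(70, 23).
The posterior predictive for a window of length T is Negative Binomial with variance T·α'·(β'+T)/β'² = 2·70·25/529 = 3500/529.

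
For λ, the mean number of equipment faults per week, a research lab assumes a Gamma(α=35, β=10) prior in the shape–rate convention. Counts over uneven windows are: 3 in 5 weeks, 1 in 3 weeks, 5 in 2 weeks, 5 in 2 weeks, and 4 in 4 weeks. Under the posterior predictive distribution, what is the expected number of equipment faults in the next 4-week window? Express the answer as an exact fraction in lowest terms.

Total count: 3 + 1 + 5 + 5 + 4 = 18.
Total exposure: 5 + 3 + 2 + 2 + 4 = 16 weeks.
The Gamma prior is conjugate for the Poisson rate, so λ | data ~ Gamma(35+18, 10+16) = Gamma(53, 26).
Predictive mean over a 4-week window = T·E[λ|data] = 4·53/26 = 106/13.

106/13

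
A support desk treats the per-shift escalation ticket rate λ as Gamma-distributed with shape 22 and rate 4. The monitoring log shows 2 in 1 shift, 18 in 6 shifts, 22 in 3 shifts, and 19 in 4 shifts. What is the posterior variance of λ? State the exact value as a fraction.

Total count: 2 + 18 + 22 + 19 = 61.
Total exposure: 1 + 6 + 3 + 4 = 14 shifts.
Conjugate update: add total count to the shape and total exposure to the rate, giving Gamma(83, 18).
Posterior variance = α'/β'² = 83/324.

83/324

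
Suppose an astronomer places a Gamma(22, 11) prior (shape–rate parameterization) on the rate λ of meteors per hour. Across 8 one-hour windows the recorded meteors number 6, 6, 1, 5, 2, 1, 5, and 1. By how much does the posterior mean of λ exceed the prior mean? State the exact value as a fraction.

11/19

Total count: 6 + 6 + 1 + 5 + 2 + 1 + 5 + 1 = 27.
Total exposure: 8 hours.
Gamma(α, β) with Poisson data over total exposure Σt gives posterior Gamma(α+Σx, β+Σt) = Gamma(49, 19).
Posterior mean = 49/19 = 49/19; prior mean = 22/11 = 2. Difference = 49/19 − 2 = 11/19.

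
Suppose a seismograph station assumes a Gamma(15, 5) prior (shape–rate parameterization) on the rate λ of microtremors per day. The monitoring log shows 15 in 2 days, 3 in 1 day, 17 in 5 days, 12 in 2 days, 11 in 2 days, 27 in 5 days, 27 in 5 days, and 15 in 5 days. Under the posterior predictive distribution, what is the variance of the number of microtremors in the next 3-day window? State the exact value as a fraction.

Total count: 15 + 3 + 17 + 12 + 11 + 27 + 27 + 15 = 127.
Total exposure: 2 + 1 + 5 + 2 + 2 + 5 + 5 + 5 = 27 days.
Gamma(α, β) with Poisson data over total exposure Σt gives posterior Gamma(α+Σx, β+Σt) = Gamma(142, 32).
The posterior predictive for a window of length T is Negative Binomial with variance T·α'·(β'+T)/β'² = 3·142·35/1024 = 7455/512.

7455/512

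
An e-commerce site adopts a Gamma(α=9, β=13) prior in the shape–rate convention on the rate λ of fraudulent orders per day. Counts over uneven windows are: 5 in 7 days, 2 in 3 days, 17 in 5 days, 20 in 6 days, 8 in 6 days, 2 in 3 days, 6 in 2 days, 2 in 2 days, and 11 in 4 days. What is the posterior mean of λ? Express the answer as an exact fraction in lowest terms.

Total count: 5 + 2 + 17 + 20 + 8 + 2 + 6 + 2 + 11 = 73.
Total exposure: 7 + 3 + 5 + 6 + 6 + 3 + 2 + 2 + 4 = 38 days.
By Gamma–Poisson conjugacy, the posterior is Gamma(α + Σx, β + Σt) = Gamma(9 + 73, 13 + 38) = Gamma(82, 51).
Posterior mean = α'/β' = 82/51.

82/51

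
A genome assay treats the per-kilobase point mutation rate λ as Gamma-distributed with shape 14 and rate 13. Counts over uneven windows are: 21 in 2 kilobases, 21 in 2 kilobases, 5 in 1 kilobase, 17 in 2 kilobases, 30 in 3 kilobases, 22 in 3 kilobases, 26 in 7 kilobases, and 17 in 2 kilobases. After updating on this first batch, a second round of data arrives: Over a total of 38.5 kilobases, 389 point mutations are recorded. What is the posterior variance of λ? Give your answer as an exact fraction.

2248/21609

Total count: 21 + 21 + 5 + 17 + 30 + 22 + 26 + 17 = 159.
Total exposure: 2 + 2 + 1 + 2 + 3 + 3 + 7 + 2 = 22 kilobases.
After the first batch: Gamma(14 + 159, 13 + 22) = Gamma(173, 35).
Total count 389 over total exposure 38.5 kilobases.
After the second batch: Gamma(173 + 389, 35 + 38.5) = Gamma(562, 147/2).
Posterior variance = α'/β'² = 562/(21609/4) = 2248/21609.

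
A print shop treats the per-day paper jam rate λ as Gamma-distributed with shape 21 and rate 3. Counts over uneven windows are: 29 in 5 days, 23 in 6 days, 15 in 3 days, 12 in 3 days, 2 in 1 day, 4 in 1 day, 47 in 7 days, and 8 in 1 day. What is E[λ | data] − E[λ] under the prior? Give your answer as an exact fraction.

-49/30

Total count: 29 + 23 + 15 + 12 + 2 + 4 + 47 + 8 = 140.
Total exposure: 5 + 6 + 3 + 3 + 1 + 1 + 7 + 1 = 27 days.
Posterior: α' = 21 + 140 = 161, β' = 3 + 27 = 30.
Posterior mean = 161/30 = 161/30; prior mean = 21/3 = 7. Difference = 161/30 − 7 = -49/30.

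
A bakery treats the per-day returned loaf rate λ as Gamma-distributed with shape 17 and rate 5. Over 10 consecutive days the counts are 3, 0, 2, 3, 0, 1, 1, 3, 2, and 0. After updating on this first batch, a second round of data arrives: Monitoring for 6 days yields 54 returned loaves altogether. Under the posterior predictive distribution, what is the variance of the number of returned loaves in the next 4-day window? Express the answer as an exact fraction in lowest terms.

8600/441

Total count: 3 + 0 + 2 + 3 + 0 + 1 + 1 + 3 + 2 + 0 = 15.
Total exposure: 10 days.
After the first batch: Gamma(17 + 15, 5 + 10) = Gamma(32, 15).
Total count 54 over total exposure 6 days.
After the second batch: Gamma(32 + 54, 15 + 6) = Gamma(86, 21).
The posterior predictive for a window of length T is Negative Binomial with variance T·α'·(β'+T)/β'² = 4·86·25/441 = 8600/441.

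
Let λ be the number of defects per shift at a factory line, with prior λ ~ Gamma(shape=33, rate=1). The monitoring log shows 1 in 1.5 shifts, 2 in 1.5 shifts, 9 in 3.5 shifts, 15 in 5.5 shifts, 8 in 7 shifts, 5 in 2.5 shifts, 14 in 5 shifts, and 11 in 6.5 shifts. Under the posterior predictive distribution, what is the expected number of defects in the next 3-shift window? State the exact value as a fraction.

Total count: 1 + 2 + 9 + 15 + 8 + 5 + 14 + 11 = 65.
Total exposure: 1.5 + 1.5 + 3.5 + 5.5 + 7 + 2.5 + 5 + 6.5 = 33 shifts.
Gamma(α, β) with Poisson data over total exposure Σt gives posterior Gamma(α+Σx, β+Σt) = Gamma(98, 34).
Predictive mean over a 3-shift window = T·E[λ|data] = 3·98/34 = 147/17.

147/17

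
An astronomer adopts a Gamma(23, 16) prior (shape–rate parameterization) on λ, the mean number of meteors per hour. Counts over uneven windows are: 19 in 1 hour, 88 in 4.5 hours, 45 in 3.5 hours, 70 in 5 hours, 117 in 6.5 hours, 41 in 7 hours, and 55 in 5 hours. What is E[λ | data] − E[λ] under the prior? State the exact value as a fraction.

Total count: 19 + 88 + 45 + 70 + 117 + 41 + 55 = 435.
Total exposure: 1 + 4.5 + 3.5 + 5 + 6.5 + 7 + 5 = 32.5 hours.
Gamma(α, β) with Poisson data over total exposure Σt gives posterior Gamma(α+Σx, β+Σt) = Gamma(458, 97/2).
Posterior mean = 458/(97/2) = 916/97; prior mean = 23/16 = 23/16. Difference = 916/97 − 23/16 = 12425/1552.

12425/1552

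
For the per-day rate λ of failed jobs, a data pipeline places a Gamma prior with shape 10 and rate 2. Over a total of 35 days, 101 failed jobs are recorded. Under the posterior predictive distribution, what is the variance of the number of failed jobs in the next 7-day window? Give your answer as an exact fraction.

Total count 101 over total exposure 35 days.
The Gamma prior is conjugate for the Poisson rate, so λ | data ~ Gamma(10+101, 2+35) = Gamma(111, 37).
The posterior predictive for a window of length T is Negative Binomial with variance T·α'·(β'+T)/β'² = 7·111·44/1369 = 924/37.

924/37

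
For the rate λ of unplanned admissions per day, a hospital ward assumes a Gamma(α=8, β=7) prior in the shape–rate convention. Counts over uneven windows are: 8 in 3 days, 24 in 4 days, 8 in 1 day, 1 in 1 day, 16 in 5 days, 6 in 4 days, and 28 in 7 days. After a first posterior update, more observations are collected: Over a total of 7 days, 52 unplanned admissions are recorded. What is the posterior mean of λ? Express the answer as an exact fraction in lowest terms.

Total count: 8 + 24 + 8 + 1 + 16 + 6 + 28 = 91.
Total exposure: 3 + 4 + 1 + 1 + 5 + 4 + 7 = 25 days.
After the first batch: Gamma(8 + 91, 7 + 25) = Gamma(99, 32).
Total count 52 over total exposure 7 days.
After the second batch: Gamma(99 + 52, 32 + 7) = Gamma(151, 39).
Posterior mean = α'/β' = 151/39.

151/39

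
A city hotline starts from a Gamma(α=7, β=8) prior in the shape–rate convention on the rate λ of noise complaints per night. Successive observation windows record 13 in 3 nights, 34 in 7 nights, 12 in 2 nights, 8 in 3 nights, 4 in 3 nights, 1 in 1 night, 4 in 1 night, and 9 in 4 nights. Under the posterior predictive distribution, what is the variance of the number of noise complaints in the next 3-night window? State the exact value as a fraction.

2415/256

Total count: 13 + 34 + 12 + 8 + 4 + 1 + 4 + 9 = 85.
Total exposure: 3 + 7 + 2 + 3 + 3 + 1 + 1 + 4 = 24 nights.
Posterior: α' = 7 + 85 = 92, β' = 8 + 24 = 32.
The posterior predictive for a window of length T is Negative Binomial with variance T·α'·(β'+T)/β'² = 3·92·35/1024 = 2415/256.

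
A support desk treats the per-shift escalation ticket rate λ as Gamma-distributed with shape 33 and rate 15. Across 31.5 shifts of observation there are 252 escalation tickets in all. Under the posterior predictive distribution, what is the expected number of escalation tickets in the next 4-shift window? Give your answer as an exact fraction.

760/31

Total count 252 over total exposure 31.5 shifts.
By Gamma–Poisson conjugacy, the posterior is Gamma(α + Σx, β + Σt) = Gamma(33 + 252, 15 + 31.5) = Gamma(285, 93/2).
Predictive mean over a 4-shift window = T·E[λ|data] = 4·285/(93/2) = 760/31.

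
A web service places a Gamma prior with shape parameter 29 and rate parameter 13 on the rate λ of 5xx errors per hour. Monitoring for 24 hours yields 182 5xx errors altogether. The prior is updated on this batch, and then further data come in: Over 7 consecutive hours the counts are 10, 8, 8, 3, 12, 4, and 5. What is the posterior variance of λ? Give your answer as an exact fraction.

261/1936

Total count 182 over total exposure 24 hours.
After the first batch: Gamma(29 + 182, 13 + 24) = Gamma(211, 37).
Total count: 10 + 8 + 8 + 3 + 12 + 4 + 5 = 50.
Total exposure: 7 hours.
After the second batch: Gamma(211 + 50, 37 + 7) = Gamma(261, 44).
Posterior variance = α'/β'² = 261/1936.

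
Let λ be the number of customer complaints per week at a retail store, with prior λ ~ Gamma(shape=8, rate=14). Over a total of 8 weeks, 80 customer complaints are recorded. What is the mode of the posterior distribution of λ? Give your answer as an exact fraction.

Total count 80 over total exposure 8 weeks.
Gamma(α, β) with Poisson data over total exposure Σt gives posterior Gamma(α+Σx, β+Σt) = Gamma(88, 22).
Posterior mode = (α'−1)/β' = 87/22.

87/22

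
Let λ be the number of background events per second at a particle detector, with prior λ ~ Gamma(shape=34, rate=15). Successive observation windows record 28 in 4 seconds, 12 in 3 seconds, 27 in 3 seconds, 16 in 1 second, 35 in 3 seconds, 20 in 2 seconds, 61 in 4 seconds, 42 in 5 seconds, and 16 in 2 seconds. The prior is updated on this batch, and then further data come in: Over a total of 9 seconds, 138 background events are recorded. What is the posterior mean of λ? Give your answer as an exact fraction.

143/17

Total count: 28 + 12 + 27 + 16 + 35 + 20 + 61 + 42 + 16 = 257.
Total exposure: 4 + 3 + 3 + 1 + 3 + 2 + 4 + 5 + 2 = 27 seconds.
After the first batch: Gamma(34 + 257, 15 + 27) = Gamma(291, 42).
Total count 138 over total exposure 9 seconds.
After the second batch: Gamma(291 + 138, 42 + 9) = Gamma(429, 51).
Posterior mean = α'/β' = 429/51 = 143/17.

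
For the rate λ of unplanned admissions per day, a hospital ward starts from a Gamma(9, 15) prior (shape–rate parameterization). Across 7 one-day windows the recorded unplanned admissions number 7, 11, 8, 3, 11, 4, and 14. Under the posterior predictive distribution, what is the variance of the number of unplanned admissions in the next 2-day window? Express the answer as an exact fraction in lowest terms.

804/121

Total count: 7 + 11 + 8 + 3 + 11 + 4 + 14 = 58.
Total exposure: 7 days.
Posterior: α' = 9 + 58 = 67, β' = 15 + 7 = 22.
The posterior predictive for a window of length T is Negative Binomial with variance T·α'·(β'+T)/β'² = 2·67·24/484 = 804/121.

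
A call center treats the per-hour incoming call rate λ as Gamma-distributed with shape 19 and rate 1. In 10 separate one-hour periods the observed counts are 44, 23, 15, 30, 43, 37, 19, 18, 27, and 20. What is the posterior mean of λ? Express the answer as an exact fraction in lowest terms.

Total count: 44 + 23 + 15 + 30 + 43 + 37 + 19 + 18 + 27 + 20 = 276.
Total exposure: 10 hours.
The Gamma prior is conjugate for the Poisson rate, so λ | data ~ Gamma(19+276, 1+10) = Gamma(295, 11).
Posterior mean = α'/β' = 295/11.

295/11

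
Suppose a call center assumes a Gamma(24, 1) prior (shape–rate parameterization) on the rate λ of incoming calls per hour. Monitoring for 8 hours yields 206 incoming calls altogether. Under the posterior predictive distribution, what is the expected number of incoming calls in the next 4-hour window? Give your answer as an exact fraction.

920/9

Total count 206 over total exposure 8 hours.
The Gamma prior is conjugate for the Poisson rate, so λ | data ~ Gamma(24+206, 1+8) = Gamma(230, 9).
Predictive mean over a 4-hour window = T·E[λ|data] = 4·230/9 = 920/9.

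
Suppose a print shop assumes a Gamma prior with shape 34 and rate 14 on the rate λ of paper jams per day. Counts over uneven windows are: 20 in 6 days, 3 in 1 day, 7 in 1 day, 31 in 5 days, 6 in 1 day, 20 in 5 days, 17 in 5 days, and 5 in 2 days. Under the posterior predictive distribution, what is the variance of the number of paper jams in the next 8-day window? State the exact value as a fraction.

858/25

Total count: 20 + 3 + 7 + 31 + 6 + 20 + 17 + 5 = 109.
Total exposure: 6 + 1 + 1 + 5 + 1 + 5 + 5 + 2 = 26 days.
Conjugate update: add total count to the shape and total exposure to the rate, giving Gamma(143, 40).
The posterior predictive for a window of length T is Negative Binomial with variance T·α'·(β'+T)/β'² = 8·143·48/1600 = 858/25.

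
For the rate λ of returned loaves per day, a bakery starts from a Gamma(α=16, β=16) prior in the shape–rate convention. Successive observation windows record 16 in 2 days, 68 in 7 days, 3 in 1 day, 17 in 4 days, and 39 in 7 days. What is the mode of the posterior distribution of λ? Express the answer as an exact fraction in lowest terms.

158/37

Total count: 16 + 68 + 3 + 17 + 39 = 143.
Total exposure: 2 + 7 + 1 + 4 + 7 = 21 days.
Conjugate update: add total count to the shape and total exposure to the rate, giving Gamma(159, 37).
Posterior mode = (α'−1)/β' = 158/37.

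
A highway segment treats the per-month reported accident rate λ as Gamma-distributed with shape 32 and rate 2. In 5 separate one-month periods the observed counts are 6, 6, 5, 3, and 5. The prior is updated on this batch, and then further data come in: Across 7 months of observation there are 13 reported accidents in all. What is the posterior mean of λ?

5

Total count: 6 + 6 + 5 + 3 + 5 = 25.
Total exposure: 5 months.
After the first batch: Gamma(32 + 25, 2 + 5) = Gamma(57, 7).
Total count 13 over total exposure 7 months.
After the second batch: Gamma(57 + 13, 7 + 7) = Gamma(70, 14).
Posterior mean = α'/β' = 70/14 = 5.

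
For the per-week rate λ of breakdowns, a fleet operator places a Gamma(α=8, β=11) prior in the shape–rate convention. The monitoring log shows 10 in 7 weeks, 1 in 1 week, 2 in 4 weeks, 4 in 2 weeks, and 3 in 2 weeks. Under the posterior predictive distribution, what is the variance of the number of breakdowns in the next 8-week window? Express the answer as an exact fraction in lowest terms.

Total count: 10 + 1 + 2 + 4 + 3 = 20.
Total exposure: 7 + 1 + 4 + 2 + 2 = 16 weeks.
By Gamma–Poisson conjugacy, the posterior is Gamma(α + Σx, β + Σt) = Gamma(8 + 20, 11 + 16) = Gamma(28, 27).
The posterior predictive for a window of length T is Negative Binomial with variance T·α'·(β'+T)/β'² = 8·28·35/729 = 7840/729.

7840/729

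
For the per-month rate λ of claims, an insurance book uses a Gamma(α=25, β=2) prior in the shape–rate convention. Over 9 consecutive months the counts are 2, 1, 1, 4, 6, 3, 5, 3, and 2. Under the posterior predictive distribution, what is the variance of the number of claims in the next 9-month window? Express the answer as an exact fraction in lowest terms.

9360/121

Total count: 2 + 1 + 1 + 4 + 6 + 3 + 5 + 3 + 2 = 27.
Total exposure: 9 months.
The Gamma prior is conjugate for the Poisson rate, so λ | data ~ Gamma(25+27, 2+9) = Gamma(52, 11).
The posterior predictive for a window of length T is Negative Binomial with variance T·α'·(β'+T)/β'² = 9·52·20/121 = 9360/121.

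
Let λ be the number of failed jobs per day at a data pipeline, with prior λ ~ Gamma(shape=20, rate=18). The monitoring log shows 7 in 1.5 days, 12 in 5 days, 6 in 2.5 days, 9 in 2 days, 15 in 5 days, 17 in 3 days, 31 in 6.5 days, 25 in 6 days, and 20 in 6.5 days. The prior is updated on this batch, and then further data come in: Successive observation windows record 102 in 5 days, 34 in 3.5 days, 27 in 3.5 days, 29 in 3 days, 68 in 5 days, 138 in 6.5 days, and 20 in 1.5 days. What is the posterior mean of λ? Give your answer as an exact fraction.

145/21

Total count: 7 + 12 + 6 + 9 + 15 + 17 + 31 + 25 + 20 = 142.
Total exposure: 1.5 + 5 + 2.5 + 2 + 5 + 3 + 6.5 + 6 + 6.5 = 38 days.
After the first batch: Gamma(20 + 142, 18 + 38) = Gamma(162, 56).
Total count: 102 + 34 + 27 + 29 + 68 + 138 + 20 = 418.
Total exposure: 5 + 3.5 + 3.5 + 3 + 5 + 6.5 + 1.5 = 28 days.
After the second batch: Gamma(162 + 418, 56 + 28) = Gamma(580, 84).
Posterior mean = α'/β' = 580/84 = 145/21.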